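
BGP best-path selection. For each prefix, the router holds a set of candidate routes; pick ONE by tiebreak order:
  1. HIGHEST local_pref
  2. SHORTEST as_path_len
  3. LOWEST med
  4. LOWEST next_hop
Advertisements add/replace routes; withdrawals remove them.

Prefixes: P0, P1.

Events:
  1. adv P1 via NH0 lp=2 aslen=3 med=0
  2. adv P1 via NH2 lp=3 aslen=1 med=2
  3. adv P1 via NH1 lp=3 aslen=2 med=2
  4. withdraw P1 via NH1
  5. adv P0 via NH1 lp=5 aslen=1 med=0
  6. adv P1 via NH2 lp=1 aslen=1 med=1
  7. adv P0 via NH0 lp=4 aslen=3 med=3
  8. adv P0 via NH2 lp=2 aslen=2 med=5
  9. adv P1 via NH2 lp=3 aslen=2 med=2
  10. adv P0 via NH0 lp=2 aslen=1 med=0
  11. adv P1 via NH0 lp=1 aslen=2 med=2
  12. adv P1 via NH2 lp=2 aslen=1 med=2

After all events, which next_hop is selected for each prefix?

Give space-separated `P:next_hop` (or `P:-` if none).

Answer: P0:NH1 P1:NH2

Derivation:
Op 1: best P0=- P1=NH0
Op 2: best P0=- P1=NH2
Op 3: best P0=- P1=NH2
Op 4: best P0=- P1=NH2
Op 5: best P0=NH1 P1=NH2
Op 6: best P0=NH1 P1=NH0
Op 7: best P0=NH1 P1=NH0
Op 8: best P0=NH1 P1=NH0
Op 9: best P0=NH1 P1=NH2
Op 10: best P0=NH1 P1=NH2
Op 11: best P0=NH1 P1=NH2
Op 12: best P0=NH1 P1=NH2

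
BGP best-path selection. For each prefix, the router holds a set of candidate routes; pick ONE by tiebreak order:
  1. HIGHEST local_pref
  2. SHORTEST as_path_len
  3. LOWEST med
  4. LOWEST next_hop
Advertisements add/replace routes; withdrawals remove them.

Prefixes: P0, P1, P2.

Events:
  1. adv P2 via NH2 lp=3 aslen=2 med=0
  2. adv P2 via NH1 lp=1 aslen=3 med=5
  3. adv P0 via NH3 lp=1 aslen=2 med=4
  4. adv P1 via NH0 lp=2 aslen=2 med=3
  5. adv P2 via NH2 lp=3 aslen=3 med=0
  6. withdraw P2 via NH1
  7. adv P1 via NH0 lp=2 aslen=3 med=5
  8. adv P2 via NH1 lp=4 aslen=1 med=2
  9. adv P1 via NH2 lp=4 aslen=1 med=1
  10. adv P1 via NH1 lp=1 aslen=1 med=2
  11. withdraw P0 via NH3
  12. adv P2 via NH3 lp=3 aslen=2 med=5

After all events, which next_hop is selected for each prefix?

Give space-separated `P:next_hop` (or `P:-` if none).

Answer: P0:- P1:NH2 P2:NH1

Derivation:
Op 1: best P0=- P1=- P2=NH2
Op 2: best P0=- P1=- P2=NH2
Op 3: best P0=NH3 P1=- P2=NH2
Op 4: best P0=NH3 P1=NH0 P2=NH2
Op 5: best P0=NH3 P1=NH0 P2=NH2
Op 6: best P0=NH3 P1=NH0 P2=NH2
Op 7: best P0=NH3 P1=NH0 P2=NH2
Op 8: best P0=NH3 P1=NH0 P2=NH1
Op 9: best P0=NH3 P1=NH2 P2=NH1
Op 10: best P0=NH3 P1=NH2 P2=NH1
Op 11: best P0=- P1=NH2 P2=NH1
Op 12: best P0=- P1=NH2 P2=NH1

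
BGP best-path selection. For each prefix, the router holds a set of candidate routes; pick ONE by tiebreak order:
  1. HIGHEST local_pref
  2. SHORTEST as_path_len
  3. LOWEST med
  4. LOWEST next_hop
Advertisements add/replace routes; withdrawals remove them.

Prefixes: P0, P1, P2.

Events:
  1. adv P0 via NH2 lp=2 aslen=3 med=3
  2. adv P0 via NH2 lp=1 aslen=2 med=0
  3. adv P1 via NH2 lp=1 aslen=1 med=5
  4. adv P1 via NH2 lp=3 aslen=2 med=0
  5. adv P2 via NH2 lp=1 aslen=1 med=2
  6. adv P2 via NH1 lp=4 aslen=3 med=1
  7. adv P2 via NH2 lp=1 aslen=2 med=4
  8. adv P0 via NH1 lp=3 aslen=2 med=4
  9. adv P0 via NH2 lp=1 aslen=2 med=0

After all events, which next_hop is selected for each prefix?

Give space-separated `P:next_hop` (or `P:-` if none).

Op 1: best P0=NH2 P1=- P2=-
Op 2: best P0=NH2 P1=- P2=-
Op 3: best P0=NH2 P1=NH2 P2=-
Op 4: best P0=NH2 P1=NH2 P2=-
Op 5: best P0=NH2 P1=NH2 P2=NH2
Op 6: best P0=NH2 P1=NH2 P2=NH1
Op 7: best P0=NH2 P1=NH2 P2=NH1
Op 8: best P0=NH1 P1=NH2 P2=NH1
Op 9: best P0=NH1 P1=NH2 P2=NH1

Answer: P0:NH1 P1:NH2 P2:NH1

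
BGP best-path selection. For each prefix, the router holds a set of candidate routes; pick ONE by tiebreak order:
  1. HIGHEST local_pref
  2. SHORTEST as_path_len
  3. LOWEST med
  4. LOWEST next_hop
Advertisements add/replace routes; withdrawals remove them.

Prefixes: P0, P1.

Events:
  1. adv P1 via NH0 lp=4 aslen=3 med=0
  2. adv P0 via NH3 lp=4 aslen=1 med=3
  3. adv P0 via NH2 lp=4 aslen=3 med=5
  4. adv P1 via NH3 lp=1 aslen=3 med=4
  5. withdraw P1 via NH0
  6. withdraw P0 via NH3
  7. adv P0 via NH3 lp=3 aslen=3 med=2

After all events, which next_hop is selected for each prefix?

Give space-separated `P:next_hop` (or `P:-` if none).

Answer: P0:NH2 P1:NH3

Derivation:
Op 1: best P0=- P1=NH0
Op 2: best P0=NH3 P1=NH0
Op 3: best P0=NH3 P1=NH0
Op 4: best P0=NH3 P1=NH0
Op 5: best P0=NH3 P1=NH3
Op 6: best P0=NH2 P1=NH3
Op 7: best P0=NH2 P1=NH3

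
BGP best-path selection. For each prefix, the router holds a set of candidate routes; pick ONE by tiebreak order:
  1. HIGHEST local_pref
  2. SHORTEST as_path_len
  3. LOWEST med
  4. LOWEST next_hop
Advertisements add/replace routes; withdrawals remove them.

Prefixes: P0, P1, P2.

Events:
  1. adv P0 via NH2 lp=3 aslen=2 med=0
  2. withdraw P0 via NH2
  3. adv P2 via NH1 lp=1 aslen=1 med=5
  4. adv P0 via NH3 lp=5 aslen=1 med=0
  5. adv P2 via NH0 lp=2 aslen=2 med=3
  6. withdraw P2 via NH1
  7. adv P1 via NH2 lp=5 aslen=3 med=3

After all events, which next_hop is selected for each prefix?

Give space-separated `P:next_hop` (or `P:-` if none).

Answer: P0:NH3 P1:NH2 P2:NH0

Derivation:
Op 1: best P0=NH2 P1=- P2=-
Op 2: best P0=- P1=- P2=-
Op 3: best P0=- P1=- P2=NH1
Op 4: best P0=NH3 P1=- P2=NH1
Op 5: best P0=NH3 P1=- P2=NH0
Op 6: best P0=NH3 P1=- P2=NH0
Op 7: best P0=NH3 P1=NH2 P2=NH0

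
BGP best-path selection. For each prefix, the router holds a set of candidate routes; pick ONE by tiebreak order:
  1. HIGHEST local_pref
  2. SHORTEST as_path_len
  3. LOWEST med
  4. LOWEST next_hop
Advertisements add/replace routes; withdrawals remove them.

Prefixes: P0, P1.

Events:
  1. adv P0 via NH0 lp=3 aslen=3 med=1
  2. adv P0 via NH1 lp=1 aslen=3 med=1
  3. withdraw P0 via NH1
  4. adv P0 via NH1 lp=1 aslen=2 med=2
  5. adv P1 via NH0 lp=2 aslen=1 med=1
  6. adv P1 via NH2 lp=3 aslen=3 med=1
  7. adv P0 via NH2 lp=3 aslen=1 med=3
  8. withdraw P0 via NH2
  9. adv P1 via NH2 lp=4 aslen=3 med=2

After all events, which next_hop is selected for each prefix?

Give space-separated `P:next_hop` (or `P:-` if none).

Op 1: best P0=NH0 P1=-
Op 2: best P0=NH0 P1=-
Op 3: best P0=NH0 P1=-
Op 4: best P0=NH0 P1=-
Op 5: best P0=NH0 P1=NH0
Op 6: best P0=NH0 P1=NH2
Op 7: best P0=NH2 P1=NH2
Op 8: best P0=NH0 P1=NH2
Op 9: best P0=NH0 P1=NH2

Answer: P0:NH0 P1:NH2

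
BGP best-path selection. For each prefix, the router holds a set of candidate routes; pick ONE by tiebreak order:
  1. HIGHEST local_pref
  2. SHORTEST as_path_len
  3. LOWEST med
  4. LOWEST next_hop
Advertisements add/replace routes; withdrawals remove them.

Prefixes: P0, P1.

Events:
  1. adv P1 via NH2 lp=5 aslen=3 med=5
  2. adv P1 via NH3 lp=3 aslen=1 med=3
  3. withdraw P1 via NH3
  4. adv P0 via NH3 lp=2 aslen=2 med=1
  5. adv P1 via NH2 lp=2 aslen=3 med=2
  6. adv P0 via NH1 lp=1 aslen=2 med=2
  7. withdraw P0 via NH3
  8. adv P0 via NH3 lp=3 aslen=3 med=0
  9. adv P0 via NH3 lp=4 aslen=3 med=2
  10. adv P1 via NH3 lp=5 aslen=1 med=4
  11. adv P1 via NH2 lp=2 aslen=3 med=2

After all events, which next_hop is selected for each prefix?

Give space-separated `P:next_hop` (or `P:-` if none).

Answer: P0:NH3 P1:NH3

Derivation:
Op 1: best P0=- P1=NH2
Op 2: best P0=- P1=NH2
Op 3: best P0=- P1=NH2
Op 4: best P0=NH3 P1=NH2
Op 5: best P0=NH3 P1=NH2
Op 6: best P0=NH3 P1=NH2
Op 7: best P0=NH1 P1=NH2
Op 8: best P0=NH3 P1=NH2
Op 9: best P0=NH3 P1=NH2
Op 10: best P0=NH3 P1=NH3
Op 11: best P0=NH3 P1=NH3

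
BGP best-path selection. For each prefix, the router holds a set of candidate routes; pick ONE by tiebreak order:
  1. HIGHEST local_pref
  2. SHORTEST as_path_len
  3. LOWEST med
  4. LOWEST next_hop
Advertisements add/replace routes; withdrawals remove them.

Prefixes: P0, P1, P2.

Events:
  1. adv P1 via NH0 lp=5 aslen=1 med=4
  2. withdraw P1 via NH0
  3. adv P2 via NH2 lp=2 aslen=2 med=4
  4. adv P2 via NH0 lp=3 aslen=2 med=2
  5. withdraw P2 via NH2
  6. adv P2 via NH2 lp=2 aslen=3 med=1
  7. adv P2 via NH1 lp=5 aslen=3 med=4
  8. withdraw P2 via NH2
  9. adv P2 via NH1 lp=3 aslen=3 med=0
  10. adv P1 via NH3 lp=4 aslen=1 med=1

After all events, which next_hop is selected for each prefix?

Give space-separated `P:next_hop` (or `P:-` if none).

Op 1: best P0=- P1=NH0 P2=-
Op 2: best P0=- P1=- P2=-
Op 3: best P0=- P1=- P2=NH2
Op 4: best P0=- P1=- P2=NH0
Op 5: best P0=- P1=- P2=NH0
Op 6: best P0=- P1=- P2=NH0
Op 7: best P0=- P1=- P2=NH1
Op 8: best P0=- P1=- P2=NH1
Op 9: best P0=- P1=- P2=NH0
Op 10: best P0=- P1=NH3 P2=NH0

Answer: P0:- P1:NH3 P2:NH0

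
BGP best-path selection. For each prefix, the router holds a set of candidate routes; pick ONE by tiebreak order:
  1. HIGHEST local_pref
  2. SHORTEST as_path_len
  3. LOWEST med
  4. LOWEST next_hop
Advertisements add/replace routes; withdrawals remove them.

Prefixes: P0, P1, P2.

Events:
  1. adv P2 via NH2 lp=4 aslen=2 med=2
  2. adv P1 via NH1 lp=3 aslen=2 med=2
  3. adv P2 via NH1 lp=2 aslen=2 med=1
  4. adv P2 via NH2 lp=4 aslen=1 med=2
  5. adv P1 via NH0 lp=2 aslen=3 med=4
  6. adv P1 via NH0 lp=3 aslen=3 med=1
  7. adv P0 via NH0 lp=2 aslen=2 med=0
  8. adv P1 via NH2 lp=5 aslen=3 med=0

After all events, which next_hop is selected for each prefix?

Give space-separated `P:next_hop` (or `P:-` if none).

Answer: P0:NH0 P1:NH2 P2:NH2

Derivation:
Op 1: best P0=- P1=- P2=NH2
Op 2: best P0=- P1=NH1 P2=NH2
Op 3: best P0=- P1=NH1 P2=NH2
Op 4: best P0=- P1=NH1 P2=NH2
Op 5: best P0=- P1=NH1 P2=NH2
Op 6: best P0=- P1=NH1 P2=NH2
Op 7: best P0=NH0 P1=NH1 P2=NH2
Op 8: best P0=NH0 P1=NH2 P2=NH2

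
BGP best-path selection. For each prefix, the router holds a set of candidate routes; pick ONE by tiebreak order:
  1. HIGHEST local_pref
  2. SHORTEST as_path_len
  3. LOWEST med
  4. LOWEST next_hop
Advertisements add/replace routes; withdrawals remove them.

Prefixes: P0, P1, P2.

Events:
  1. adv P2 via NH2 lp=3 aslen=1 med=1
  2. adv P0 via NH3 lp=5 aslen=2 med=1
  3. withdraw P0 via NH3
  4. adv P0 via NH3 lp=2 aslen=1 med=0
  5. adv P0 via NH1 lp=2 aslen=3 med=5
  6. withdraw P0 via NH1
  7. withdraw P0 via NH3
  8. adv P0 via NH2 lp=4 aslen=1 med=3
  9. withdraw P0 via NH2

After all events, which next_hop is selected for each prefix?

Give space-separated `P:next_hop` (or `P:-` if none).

Answer: P0:- P1:- P2:NH2

Derivation:
Op 1: best P0=- P1=- P2=NH2
Op 2: best P0=NH3 P1=- P2=NH2
Op 3: best P0=- P1=- P2=NH2
Op 4: best P0=NH3 P1=- P2=NH2
Op 5: best P0=NH3 P1=- P2=NH2
Op 6: best P0=NH3 P1=- P2=NH2
Op 7: best P0=- P1=- P2=NH2
Op 8: best P0=NH2 P1=- P2=NH2
Op 9: best P0=- P1=- P2=NH2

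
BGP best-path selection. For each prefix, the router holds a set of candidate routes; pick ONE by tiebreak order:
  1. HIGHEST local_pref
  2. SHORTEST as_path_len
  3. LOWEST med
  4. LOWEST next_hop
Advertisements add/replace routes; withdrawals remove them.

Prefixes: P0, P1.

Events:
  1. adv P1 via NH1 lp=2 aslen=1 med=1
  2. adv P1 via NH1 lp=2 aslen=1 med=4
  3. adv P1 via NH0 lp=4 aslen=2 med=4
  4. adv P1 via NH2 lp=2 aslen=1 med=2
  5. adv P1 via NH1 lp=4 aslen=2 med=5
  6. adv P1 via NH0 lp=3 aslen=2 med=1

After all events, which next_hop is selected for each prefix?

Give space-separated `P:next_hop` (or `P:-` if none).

Answer: P0:- P1:NH1

Derivation:
Op 1: best P0=- P1=NH1
Op 2: best P0=- P1=NH1
Op 3: best P0=- P1=NH0
Op 4: best P0=- P1=NH0
Op 5: best P0=- P1=NH0
Op 6: best P0=- P1=NH1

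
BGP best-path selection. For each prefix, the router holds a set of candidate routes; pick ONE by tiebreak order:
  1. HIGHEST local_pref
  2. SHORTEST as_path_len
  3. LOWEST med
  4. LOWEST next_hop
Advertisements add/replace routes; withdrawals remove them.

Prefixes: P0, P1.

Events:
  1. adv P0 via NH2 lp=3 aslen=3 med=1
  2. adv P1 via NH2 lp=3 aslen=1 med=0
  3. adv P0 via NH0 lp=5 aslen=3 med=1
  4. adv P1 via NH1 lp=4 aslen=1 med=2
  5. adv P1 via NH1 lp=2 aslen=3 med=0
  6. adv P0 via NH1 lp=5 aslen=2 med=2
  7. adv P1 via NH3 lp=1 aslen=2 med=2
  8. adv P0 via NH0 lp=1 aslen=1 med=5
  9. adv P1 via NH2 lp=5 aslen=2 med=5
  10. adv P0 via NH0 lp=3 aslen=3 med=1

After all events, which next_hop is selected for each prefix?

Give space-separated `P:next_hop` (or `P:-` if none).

Op 1: best P0=NH2 P1=-
Op 2: best P0=NH2 P1=NH2
Op 3: best P0=NH0 P1=NH2
Op 4: best P0=NH0 P1=NH1
Op 5: best P0=NH0 P1=NH2
Op 6: best P0=NH1 P1=NH2
Op 7: best P0=NH1 P1=NH2
Op 8: best P0=NH1 P1=NH2
Op 9: best P0=NH1 P1=NH2
Op 10: best P0=NH1 P1=NH2

Answer: P0:NH1 P1:NH2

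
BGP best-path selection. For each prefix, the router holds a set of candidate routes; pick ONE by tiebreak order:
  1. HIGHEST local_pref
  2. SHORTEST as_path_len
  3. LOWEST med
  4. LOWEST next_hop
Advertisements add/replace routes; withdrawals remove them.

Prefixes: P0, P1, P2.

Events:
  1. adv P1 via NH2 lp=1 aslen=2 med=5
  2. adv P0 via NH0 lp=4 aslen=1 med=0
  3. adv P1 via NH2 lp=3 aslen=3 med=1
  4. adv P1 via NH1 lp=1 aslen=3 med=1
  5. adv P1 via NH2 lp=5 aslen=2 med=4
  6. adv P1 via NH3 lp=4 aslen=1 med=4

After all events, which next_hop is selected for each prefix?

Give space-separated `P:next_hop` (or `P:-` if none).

Answer: P0:NH0 P1:NH2 P2:-

Derivation:
Op 1: best P0=- P1=NH2 P2=-
Op 2: best P0=NH0 P1=NH2 P2=-
Op 3: best P0=NH0 P1=NH2 P2=-
Op 4: best P0=NH0 P1=NH2 P2=-
Op 5: best P0=NH0 P1=NH2 P2=-
Op 6: best P0=NH0 P1=NH2 P2=-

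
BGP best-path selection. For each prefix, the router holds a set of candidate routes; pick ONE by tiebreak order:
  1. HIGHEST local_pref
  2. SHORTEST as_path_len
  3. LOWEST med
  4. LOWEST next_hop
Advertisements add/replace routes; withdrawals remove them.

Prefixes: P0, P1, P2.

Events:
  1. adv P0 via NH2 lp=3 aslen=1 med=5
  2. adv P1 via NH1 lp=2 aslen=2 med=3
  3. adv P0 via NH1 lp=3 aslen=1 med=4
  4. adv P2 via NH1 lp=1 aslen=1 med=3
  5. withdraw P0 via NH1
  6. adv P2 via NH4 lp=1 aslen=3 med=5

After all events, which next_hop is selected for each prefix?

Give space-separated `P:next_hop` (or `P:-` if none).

Answer: P0:NH2 P1:NH1 P2:NH1

Derivation:
Op 1: best P0=NH2 P1=- P2=-
Op 2: best P0=NH2 P1=NH1 P2=-
Op 3: best P0=NH1 P1=NH1 P2=-
Op 4: best P0=NH1 P1=NH1 P2=NH1
Op 5: best P0=NH2 P1=NH1 P2=NH1
Op 6: best P0=NH2 P1=NH1 P2=NH1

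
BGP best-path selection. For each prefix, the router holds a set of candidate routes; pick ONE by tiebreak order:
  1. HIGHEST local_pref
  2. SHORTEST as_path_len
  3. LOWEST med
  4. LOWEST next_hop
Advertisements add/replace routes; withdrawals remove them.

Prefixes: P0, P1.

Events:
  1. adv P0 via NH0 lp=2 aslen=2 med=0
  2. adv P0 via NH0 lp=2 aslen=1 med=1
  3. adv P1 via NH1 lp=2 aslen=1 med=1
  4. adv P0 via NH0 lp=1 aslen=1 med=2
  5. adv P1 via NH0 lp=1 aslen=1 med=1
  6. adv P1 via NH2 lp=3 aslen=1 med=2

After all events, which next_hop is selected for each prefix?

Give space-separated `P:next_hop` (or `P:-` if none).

Answer: P0:NH0 P1:NH2

Derivation:
Op 1: best P0=NH0 P1=-
Op 2: best P0=NH0 P1=-
Op 3: best P0=NH0 P1=NH1
Op 4: best P0=NH0 P1=NH1
Op 5: best P0=NH0 P1=NH1
Op 6: best P0=NH0 P1=NH2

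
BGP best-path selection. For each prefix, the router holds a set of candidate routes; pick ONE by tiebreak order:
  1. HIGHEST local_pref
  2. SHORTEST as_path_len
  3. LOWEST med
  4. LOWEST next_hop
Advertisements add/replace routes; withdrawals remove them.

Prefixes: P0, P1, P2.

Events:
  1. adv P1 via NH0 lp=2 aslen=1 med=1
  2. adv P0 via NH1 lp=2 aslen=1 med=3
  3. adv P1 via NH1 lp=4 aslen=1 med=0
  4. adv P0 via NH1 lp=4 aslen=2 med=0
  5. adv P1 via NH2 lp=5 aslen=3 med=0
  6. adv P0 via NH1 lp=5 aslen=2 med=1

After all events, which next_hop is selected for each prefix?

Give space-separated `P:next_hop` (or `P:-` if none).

Answer: P0:NH1 P1:NH2 P2:-

Derivation:
Op 1: best P0=- P1=NH0 P2=-
Op 2: best P0=NH1 P1=NH0 P2=-
Op 3: best P0=NH1 P1=NH1 P2=-
Op 4: best P0=NH1 P1=NH1 P2=-
Op 5: best P0=NH1 P1=NH2 P2=-
Op 6: best P0=NH1 P1=NH2 P2=-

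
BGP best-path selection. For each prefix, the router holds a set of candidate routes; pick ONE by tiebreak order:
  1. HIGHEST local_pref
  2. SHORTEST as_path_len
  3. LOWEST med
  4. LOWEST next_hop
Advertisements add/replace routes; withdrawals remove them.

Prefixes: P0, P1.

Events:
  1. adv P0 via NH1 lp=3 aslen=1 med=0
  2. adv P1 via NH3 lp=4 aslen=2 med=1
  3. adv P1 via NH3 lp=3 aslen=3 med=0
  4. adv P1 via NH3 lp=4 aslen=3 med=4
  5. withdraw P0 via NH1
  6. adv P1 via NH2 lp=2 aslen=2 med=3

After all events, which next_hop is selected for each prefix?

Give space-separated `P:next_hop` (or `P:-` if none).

Op 1: best P0=NH1 P1=-
Op 2: best P0=NH1 P1=NH3
Op 3: best P0=NH1 P1=NH3
Op 4: best P0=NH1 P1=NH3
Op 5: best P0=- P1=NH3
Op 6: best P0=- P1=NH3

Answer: P0:- P1:NH3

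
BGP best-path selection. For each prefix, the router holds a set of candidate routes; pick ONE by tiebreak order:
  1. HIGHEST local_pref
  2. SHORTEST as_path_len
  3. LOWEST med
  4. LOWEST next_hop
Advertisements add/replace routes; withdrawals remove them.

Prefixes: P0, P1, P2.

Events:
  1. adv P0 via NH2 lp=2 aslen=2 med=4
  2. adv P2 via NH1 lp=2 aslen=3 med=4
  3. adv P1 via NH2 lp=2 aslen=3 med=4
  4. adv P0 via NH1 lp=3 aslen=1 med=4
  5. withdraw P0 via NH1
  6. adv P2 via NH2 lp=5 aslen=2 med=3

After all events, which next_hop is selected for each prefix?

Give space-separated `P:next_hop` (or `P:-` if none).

Answer: P0:NH2 P1:NH2 P2:NH2

Derivation:
Op 1: best P0=NH2 P1=- P2=-
Op 2: best P0=NH2 P1=- P2=NH1
Op 3: best P0=NH2 P1=NH2 P2=NH1
Op 4: best P0=NH1 P1=NH2 P2=NH1
Op 5: best P0=NH2 P1=NH2 P2=NH1
Op 6: best P0=NH2 P1=NH2 P2=NH2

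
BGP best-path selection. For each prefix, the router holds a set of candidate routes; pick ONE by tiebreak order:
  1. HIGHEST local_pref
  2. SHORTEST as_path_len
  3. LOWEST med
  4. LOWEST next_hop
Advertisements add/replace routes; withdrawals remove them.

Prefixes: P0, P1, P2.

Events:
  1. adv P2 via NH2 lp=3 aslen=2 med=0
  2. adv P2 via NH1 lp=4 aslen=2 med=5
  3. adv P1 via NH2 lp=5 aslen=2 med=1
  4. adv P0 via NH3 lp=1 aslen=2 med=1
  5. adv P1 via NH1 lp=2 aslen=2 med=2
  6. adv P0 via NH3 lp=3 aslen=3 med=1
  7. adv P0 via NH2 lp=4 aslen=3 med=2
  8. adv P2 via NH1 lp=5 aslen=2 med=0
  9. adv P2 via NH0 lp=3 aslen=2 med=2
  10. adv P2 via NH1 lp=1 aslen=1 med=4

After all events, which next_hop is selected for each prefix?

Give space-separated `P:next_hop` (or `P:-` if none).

Answer: P0:NH2 P1:NH2 P2:NH2

Derivation:
Op 1: best P0=- P1=- P2=NH2
Op 2: best P0=- P1=- P2=NH1
Op 3: best P0=- P1=NH2 P2=NH1
Op 4: best P0=NH3 P1=NH2 P2=NH1
Op 5: best P0=NH3 P1=NH2 P2=NH1
Op 6: best P0=NH3 P1=NH2 P2=NH1
Op 7: best P0=NH2 P1=NH2 P2=NH1
Op 8: best P0=NH2 P1=NH2 P2=NH1
Op 9: best P0=NH2 P1=NH2 P2=NH1
Op 10: best P0=NH2 P1=NH2 P2=NH2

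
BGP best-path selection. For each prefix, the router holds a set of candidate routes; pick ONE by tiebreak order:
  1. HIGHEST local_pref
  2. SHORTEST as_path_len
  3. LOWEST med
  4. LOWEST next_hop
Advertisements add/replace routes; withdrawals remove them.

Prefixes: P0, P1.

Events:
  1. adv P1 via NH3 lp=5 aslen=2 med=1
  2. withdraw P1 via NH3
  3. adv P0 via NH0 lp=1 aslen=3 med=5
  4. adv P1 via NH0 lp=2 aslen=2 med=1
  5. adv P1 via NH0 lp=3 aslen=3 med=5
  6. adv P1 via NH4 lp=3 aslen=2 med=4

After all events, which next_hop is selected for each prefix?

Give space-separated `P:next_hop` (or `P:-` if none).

Op 1: best P0=- P1=NH3
Op 2: best P0=- P1=-
Op 3: best P0=NH0 P1=-
Op 4: best P0=NH0 P1=NH0
Op 5: best P0=NH0 P1=NH0
Op 6: best P0=NH0 P1=NH4

Answer: P0:NH0 P1:NH4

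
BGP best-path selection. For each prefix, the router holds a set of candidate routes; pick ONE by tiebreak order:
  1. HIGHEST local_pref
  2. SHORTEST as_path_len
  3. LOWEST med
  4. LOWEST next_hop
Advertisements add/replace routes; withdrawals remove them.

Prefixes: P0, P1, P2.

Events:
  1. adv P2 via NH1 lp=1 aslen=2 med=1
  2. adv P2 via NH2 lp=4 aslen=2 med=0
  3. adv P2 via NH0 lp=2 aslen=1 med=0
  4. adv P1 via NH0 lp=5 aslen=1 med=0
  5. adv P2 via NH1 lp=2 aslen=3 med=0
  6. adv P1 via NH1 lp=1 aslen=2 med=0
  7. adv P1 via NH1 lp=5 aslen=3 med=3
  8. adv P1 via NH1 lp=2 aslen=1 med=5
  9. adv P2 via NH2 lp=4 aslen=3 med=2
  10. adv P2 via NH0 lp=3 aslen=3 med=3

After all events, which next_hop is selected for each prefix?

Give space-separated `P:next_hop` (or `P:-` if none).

Answer: P0:- P1:NH0 P2:NH2

Derivation:
Op 1: best P0=- P1=- P2=NH1
Op 2: best P0=- P1=- P2=NH2
Op 3: best P0=- P1=- P2=NH2
Op 4: best P0=- P1=NH0 P2=NH2
Op 5: best P0=- P1=NH0 P2=NH2
Op 6: best P0=- P1=NH0 P2=NH2
Op 7: best P0=- P1=NH0 P2=NH2
Op 8: best P0=- P1=NH0 P2=NH2
Op 9: best P0=- P1=NH0 P2=NH2
Op 10: best P0=- P1=NH0 P2=NH2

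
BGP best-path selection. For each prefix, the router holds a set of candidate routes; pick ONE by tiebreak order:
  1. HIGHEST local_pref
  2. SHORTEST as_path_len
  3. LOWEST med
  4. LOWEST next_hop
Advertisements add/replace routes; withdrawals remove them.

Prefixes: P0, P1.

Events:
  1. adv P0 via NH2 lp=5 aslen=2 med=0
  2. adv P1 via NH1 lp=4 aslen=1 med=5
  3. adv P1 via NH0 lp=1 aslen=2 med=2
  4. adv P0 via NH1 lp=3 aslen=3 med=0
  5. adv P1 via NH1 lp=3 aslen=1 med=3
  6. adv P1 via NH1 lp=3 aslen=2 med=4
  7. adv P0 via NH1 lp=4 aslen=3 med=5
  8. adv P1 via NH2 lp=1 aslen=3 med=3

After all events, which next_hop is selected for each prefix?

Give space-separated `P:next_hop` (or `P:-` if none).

Answer: P0:NH2 P1:NH1

Derivation:
Op 1: best P0=NH2 P1=-
Op 2: best P0=NH2 P1=NH1
Op 3: best P0=NH2 P1=NH1
Op 4: best P0=NH2 P1=NH1
Op 5: best P0=NH2 P1=NH1
Op 6: best P0=NH2 P1=NH1
Op 7: best P0=NH2 P1=NH1
Op 8: best P0=NH2 P1=NH1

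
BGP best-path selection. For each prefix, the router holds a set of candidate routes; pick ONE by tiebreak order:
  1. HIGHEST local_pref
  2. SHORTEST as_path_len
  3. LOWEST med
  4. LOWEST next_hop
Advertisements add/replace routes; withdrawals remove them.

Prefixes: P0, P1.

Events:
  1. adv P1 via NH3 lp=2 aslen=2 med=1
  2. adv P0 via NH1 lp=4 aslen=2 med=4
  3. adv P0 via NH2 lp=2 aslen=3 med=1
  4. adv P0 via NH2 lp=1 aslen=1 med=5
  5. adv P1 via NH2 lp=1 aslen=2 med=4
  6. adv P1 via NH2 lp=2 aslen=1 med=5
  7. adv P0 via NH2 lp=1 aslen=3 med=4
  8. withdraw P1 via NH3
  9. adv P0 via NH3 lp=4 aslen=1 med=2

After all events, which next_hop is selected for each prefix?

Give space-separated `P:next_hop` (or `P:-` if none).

Op 1: best P0=- P1=NH3
Op 2: best P0=NH1 P1=NH3
Op 3: best P0=NH1 P1=NH3
Op 4: best P0=NH1 P1=NH3
Op 5: best P0=NH1 P1=NH3
Op 6: best P0=NH1 P1=NH2
Op 7: best P0=NH1 P1=NH2
Op 8: best P0=NH1 P1=NH2
Op 9: best P0=NH3 P1=NH2

Answer: P0:NH3 P1:NH2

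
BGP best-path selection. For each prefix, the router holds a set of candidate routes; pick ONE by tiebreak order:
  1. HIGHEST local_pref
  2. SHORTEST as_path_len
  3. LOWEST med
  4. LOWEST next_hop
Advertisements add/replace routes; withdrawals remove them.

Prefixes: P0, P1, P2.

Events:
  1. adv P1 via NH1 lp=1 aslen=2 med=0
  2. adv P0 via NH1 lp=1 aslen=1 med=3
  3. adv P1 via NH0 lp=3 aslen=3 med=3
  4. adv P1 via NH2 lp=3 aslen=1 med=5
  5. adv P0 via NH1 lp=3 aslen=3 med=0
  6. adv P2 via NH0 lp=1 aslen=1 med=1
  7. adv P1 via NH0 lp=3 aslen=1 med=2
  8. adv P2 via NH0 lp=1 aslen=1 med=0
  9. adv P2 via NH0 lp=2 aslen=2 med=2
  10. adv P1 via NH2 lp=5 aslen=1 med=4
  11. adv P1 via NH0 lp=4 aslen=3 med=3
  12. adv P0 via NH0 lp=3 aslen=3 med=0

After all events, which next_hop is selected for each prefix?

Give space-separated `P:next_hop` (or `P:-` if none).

Answer: P0:NH0 P1:NH2 P2:NH0

Derivation:
Op 1: best P0=- P1=NH1 P2=-
Op 2: best P0=NH1 P1=NH1 P2=-
Op 3: best P0=NH1 P1=NH0 P2=-
Op 4: best P0=NH1 P1=NH2 P2=-
Op 5: best P0=NH1 P1=NH2 P2=-
Op 6: best P0=NH1 P1=NH2 P2=NH0
Op 7: best P0=NH1 P1=NH0 P2=NH0
Op 8: best P0=NH1 P1=NH0 P2=NH0
Op 9: best P0=NH1 P1=NH0 P2=NH0
Op 10: best P0=NH1 P1=NH2 P2=NH0
Op 11: best P0=NH1 P1=NH2 P2=NH0
Op 12: best P0=NH0 P1=NH2 P2=NH0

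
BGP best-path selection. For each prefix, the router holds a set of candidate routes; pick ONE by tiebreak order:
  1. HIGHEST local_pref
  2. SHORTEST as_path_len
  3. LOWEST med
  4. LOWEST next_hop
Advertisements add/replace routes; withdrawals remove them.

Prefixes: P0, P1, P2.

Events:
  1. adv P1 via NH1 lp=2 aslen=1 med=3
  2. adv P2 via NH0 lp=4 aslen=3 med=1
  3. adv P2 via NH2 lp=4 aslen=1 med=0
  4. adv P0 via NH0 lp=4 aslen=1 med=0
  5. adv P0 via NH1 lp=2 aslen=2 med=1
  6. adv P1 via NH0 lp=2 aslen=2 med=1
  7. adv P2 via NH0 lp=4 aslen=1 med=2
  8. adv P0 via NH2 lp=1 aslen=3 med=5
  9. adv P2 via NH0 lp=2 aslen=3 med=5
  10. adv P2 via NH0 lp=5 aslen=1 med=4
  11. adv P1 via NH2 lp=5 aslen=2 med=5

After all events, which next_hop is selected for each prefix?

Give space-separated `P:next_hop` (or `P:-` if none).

Answer: P0:NH0 P1:NH2 P2:NH0

Derivation:
Op 1: best P0=- P1=NH1 P2=-
Op 2: best P0=- P1=NH1 P2=NH0
Op 3: best P0=- P1=NH1 P2=NH2
Op 4: best P0=NH0 P1=NH1 P2=NH2
Op 5: best P0=NH0 P1=NH1 P2=NH2
Op 6: best P0=NH0 P1=NH1 P2=NH2
Op 7: best P0=NH0 P1=NH1 P2=NH2
Op 8: best P0=NH0 P1=NH1 P2=NH2
Op 9: best P0=NH0 P1=NH1 P2=NH2
Op 10: best P0=NH0 P1=NH1 P2=NH0
Op 11: best P0=NH0 P1=NH2 P2=NH0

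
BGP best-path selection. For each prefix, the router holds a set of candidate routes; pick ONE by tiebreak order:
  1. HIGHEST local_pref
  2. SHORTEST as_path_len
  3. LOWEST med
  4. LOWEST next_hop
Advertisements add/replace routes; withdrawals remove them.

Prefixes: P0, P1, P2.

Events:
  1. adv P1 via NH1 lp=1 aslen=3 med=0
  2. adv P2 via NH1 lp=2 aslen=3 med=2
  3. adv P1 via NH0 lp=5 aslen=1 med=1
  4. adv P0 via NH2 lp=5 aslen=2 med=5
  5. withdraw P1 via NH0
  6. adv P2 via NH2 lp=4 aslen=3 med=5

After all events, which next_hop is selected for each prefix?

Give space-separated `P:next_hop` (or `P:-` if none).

Op 1: best P0=- P1=NH1 P2=-
Op 2: best P0=- P1=NH1 P2=NH1
Op 3: best P0=- P1=NH0 P2=NH1
Op 4: best P0=NH2 P1=NH0 P2=NH1
Op 5: best P0=NH2 P1=NH1 P2=NH1
Op 6: best P0=NH2 P1=NH1 P2=NH2

Answer: P0:NH2 P1:NH1 P2:NH2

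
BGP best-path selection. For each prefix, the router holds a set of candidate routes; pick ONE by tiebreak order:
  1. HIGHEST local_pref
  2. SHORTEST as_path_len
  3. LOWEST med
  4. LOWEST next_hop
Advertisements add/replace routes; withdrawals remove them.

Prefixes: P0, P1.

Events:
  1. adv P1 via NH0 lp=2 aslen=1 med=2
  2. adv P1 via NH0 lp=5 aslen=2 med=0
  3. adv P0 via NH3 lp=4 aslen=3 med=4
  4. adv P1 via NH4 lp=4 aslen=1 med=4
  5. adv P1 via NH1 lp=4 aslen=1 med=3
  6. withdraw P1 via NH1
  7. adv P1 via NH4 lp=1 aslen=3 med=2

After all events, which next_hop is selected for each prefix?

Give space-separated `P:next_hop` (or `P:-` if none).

Op 1: best P0=- P1=NH0
Op 2: best P0=- P1=NH0
Op 3: best P0=NH3 P1=NH0
Op 4: best P0=NH3 P1=NH0
Op 5: best P0=NH3 P1=NH0
Op 6: best P0=NH3 P1=NH0
Op 7: best P0=NH3 P1=NH0

Answer: P0:NH3 P1:NH0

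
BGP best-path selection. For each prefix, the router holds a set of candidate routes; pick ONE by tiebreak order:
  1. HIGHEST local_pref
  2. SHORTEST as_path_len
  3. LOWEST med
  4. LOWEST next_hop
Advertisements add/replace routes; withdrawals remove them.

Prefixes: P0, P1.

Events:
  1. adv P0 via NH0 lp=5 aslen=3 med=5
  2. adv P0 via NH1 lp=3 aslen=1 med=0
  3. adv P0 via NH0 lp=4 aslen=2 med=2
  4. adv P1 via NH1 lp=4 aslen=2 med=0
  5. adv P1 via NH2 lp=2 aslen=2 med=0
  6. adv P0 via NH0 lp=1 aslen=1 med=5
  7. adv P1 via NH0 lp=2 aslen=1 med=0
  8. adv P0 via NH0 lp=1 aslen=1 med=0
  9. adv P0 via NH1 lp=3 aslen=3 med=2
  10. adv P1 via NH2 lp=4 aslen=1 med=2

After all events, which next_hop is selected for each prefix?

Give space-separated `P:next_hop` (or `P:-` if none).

Answer: P0:NH1 P1:NH2

Derivation:
Op 1: best P0=NH0 P1=-
Op 2: best P0=NH0 P1=-
Op 3: best P0=NH0 P1=-
Op 4: best P0=NH0 P1=NH1
Op 5: best P0=NH0 P1=NH1
Op 6: best P0=NH1 P1=NH1
Op 7: best P0=NH1 P1=NH1
Op 8: best P0=NH1 P1=NH1
Op 9: best P0=NH1 P1=NH1
Op 10: best P0=NH1 P1=NH2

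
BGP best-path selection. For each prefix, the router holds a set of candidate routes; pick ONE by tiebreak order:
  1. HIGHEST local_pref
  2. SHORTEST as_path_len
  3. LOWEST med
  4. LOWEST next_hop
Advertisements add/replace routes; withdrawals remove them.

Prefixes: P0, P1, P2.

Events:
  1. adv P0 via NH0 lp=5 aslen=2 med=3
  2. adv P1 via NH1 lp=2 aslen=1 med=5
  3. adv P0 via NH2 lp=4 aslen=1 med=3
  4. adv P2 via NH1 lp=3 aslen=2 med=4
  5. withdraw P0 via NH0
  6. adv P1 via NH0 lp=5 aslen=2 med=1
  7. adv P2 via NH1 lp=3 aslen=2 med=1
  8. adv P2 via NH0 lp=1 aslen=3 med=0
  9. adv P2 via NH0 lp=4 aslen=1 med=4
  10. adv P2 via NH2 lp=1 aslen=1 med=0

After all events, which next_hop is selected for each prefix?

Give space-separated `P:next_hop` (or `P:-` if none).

Answer: P0:NH2 P1:NH0 P2:NH0

Derivation:
Op 1: best P0=NH0 P1=- P2=-
Op 2: best P0=NH0 P1=NH1 P2=-
Op 3: best P0=NH0 P1=NH1 P2=-
Op 4: best P0=NH0 P1=NH1 P2=NH1
Op 5: best P0=NH2 P1=NH1 P2=NH1
Op 6: best P0=NH2 P1=NH0 P2=NH1
Op 7: best P0=NH2 P1=NH0 P2=NH1
Op 8: best P0=NH2 P1=NH0 P2=NH1
Op 9: best P0=NH2 P1=NH0 P2=NH0
Op 10: best P0=NH2 P1=NH0 P2=NH0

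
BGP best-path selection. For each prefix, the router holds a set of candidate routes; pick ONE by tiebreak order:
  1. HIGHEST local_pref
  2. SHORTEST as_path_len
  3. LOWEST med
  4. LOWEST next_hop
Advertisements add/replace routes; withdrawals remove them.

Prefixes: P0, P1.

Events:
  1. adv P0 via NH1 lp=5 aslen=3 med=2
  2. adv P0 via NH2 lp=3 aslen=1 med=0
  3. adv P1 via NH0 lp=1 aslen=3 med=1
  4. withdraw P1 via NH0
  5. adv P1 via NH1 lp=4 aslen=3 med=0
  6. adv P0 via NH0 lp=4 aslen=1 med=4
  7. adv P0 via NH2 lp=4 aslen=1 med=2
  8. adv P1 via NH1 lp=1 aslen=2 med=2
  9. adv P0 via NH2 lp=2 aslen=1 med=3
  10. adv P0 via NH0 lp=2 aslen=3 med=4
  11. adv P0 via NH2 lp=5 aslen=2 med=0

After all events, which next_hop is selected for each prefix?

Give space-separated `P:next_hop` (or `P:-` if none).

Answer: P0:NH2 P1:NH1

Derivation:
Op 1: best P0=NH1 P1=-
Op 2: best P0=NH1 P1=-
Op 3: best P0=NH1 P1=NH0
Op 4: best P0=NH1 P1=-
Op 5: best P0=NH1 P1=NH1
Op 6: best P0=NH1 P1=NH1
Op 7: best P0=NH1 P1=NH1
Op 8: best P0=NH1 P1=NH1
Op 9: best P0=NH1 P1=NH1
Op 10: best P0=NH1 P1=NH1
Op 11: best P0=NH2 P1=NH1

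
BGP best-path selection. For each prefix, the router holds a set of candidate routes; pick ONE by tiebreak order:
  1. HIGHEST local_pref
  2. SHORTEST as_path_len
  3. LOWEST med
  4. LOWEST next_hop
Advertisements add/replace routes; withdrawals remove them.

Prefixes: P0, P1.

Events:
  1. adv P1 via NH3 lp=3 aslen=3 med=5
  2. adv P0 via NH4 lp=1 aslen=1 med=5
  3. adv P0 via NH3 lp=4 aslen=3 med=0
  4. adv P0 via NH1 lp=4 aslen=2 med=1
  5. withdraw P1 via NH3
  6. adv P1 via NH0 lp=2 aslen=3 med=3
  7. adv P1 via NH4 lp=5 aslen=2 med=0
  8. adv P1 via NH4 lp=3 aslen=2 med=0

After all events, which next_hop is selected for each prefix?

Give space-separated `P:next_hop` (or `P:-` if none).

Answer: P0:NH1 P1:NH4

Derivation:
Op 1: best P0=- P1=NH3
Op 2: best P0=NH4 P1=NH3
Op 3: best P0=NH3 P1=NH3
Op 4: best P0=NH1 P1=NH3
Op 5: best P0=NH1 P1=-
Op 6: best P0=NH1 P1=NH0
Op 7: best P0=NH1 P1=NH4
Op 8: best P0=NH1 P1=NH4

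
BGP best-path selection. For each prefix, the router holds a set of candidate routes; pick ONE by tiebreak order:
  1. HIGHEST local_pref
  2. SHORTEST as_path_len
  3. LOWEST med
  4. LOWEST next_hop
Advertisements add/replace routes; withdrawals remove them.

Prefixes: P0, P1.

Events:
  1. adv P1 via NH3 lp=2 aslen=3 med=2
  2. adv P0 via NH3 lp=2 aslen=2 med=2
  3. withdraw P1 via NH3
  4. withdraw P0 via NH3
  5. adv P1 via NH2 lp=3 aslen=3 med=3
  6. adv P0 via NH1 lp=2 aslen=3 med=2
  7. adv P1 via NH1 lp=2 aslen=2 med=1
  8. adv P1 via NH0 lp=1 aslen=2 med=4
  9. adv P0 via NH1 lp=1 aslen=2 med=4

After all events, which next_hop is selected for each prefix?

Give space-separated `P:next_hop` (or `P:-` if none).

Answer: P0:NH1 P1:NH2

Derivation:
Op 1: best P0=- P1=NH3
Op 2: best P0=NH3 P1=NH3
Op 3: best P0=NH3 P1=-
Op 4: best P0=- P1=-
Op 5: best P0=- P1=NH2
Op 6: best P0=NH1 P1=NH2
Op 7: best P0=NH1 P1=NH2
Op 8: best P0=NH1 P1=NH2
Op 9: best P0=NH1 P1=NH2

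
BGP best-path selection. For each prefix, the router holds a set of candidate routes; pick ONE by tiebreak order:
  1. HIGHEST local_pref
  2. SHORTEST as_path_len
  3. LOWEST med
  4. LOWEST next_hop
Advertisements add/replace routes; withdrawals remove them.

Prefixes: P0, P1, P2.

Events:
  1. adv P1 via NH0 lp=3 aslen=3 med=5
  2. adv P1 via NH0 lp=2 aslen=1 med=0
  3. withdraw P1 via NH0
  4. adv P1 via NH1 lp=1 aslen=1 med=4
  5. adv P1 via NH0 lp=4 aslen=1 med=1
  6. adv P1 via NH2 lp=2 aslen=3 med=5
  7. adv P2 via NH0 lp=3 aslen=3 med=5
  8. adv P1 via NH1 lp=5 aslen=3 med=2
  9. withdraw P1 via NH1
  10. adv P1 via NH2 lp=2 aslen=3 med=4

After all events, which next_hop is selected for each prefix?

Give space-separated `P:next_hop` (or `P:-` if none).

Op 1: best P0=- P1=NH0 P2=-
Op 2: best P0=- P1=NH0 P2=-
Op 3: best P0=- P1=- P2=-
Op 4: best P0=- P1=NH1 P2=-
Op 5: best P0=- P1=NH0 P2=-
Op 6: best P0=- P1=NH0 P2=-
Op 7: best P0=- P1=NH0 P2=NH0
Op 8: best P0=- P1=NH1 P2=NH0
Op 9: best P0=- P1=NH0 P2=NH0
Op 10: best P0=- P1=NH0 P2=NH0

Answer: P0:- P1:NH0 P2:NH0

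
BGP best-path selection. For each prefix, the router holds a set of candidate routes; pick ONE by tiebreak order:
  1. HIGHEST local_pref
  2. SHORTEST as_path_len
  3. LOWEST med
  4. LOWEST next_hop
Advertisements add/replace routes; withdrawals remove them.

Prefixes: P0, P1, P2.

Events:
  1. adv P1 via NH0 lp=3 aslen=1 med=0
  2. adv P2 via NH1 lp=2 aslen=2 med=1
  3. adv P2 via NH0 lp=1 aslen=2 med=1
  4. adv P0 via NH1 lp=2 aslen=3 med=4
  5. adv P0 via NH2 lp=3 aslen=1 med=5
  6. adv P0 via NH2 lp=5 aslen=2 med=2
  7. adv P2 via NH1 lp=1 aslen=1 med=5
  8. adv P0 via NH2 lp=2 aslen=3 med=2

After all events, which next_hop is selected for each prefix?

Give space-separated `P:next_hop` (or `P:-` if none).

Answer: P0:NH2 P1:NH0 P2:NH1

Derivation:
Op 1: best P0=- P1=NH0 P2=-
Op 2: best P0=- P1=NH0 P2=NH1
Op 3: best P0=- P1=NH0 P2=NH1
Op 4: best P0=NH1 P1=NH0 P2=NH1
Op 5: best P0=NH2 P1=NH0 P2=NH1
Op 6: best P0=NH2 P1=NH0 P2=NH1
Op 7: best P0=NH2 P1=NH0 P2=NH1
Op 8: best P0=NH2 P1=NH0 P2=NH1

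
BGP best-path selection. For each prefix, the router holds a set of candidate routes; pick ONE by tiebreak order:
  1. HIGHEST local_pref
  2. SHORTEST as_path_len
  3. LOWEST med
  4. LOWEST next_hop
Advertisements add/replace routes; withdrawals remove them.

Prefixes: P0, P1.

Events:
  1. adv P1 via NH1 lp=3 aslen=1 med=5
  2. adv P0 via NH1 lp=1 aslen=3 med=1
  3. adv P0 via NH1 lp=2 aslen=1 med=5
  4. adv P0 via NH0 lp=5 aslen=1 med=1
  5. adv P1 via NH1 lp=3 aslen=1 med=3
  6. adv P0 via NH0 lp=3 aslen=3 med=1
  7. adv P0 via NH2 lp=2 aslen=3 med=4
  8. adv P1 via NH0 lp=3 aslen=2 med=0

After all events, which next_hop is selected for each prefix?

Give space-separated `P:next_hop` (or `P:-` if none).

Op 1: best P0=- P1=NH1
Op 2: best P0=NH1 P1=NH1
Op 3: best P0=NH1 P1=NH1
Op 4: best P0=NH0 P1=NH1
Op 5: best P0=NH0 P1=NH1
Op 6: best P0=NH0 P1=NH1
Op 7: best P0=NH0 P1=NH1
Op 8: best P0=NH0 P1=NH1

Answer: P0:NH0 P1:NH1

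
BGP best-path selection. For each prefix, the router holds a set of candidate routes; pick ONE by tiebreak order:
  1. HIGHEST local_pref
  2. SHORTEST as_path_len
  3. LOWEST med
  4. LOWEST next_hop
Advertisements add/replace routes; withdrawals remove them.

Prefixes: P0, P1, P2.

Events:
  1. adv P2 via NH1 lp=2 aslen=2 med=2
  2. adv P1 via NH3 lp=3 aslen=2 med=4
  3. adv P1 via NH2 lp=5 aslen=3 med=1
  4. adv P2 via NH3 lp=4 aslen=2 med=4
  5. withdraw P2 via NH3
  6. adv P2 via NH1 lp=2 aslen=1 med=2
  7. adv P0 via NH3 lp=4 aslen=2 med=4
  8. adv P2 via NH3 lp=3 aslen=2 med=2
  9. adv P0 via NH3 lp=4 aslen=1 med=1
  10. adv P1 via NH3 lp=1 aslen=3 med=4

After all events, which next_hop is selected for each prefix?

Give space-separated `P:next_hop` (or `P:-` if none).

Answer: P0:NH3 P1:NH2 P2:NH3

Derivation:
Op 1: best P0=- P1=- P2=NH1
Op 2: best P0=- P1=NH3 P2=NH1
Op 3: best P0=- P1=NH2 P2=NH1
Op 4: best P0=- P1=NH2 P2=NH3
Op 5: best P0=- P1=NH2 P2=NH1
Op 6: best P0=- P1=NH2 P2=NH1
Op 7: best P0=NH3 P1=NH2 P2=NH1
Op 8: best P0=NH3 P1=NH2 P2=NH3
Op 9: best P0=NH3 P1=NH2 P2=NH3
Op 10: best P0=NH3 P1=NH2 P2=NH3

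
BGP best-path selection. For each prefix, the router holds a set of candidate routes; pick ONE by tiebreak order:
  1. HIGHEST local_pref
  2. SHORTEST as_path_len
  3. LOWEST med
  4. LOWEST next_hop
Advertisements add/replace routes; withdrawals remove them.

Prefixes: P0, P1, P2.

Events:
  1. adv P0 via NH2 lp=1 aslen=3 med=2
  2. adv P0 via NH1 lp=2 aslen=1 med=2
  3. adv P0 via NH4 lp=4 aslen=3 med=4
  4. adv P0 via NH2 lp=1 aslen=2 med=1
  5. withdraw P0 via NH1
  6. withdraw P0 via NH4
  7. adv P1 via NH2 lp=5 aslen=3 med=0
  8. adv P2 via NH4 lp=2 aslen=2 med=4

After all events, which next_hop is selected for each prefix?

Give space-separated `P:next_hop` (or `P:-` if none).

Op 1: best P0=NH2 P1=- P2=-
Op 2: best P0=NH1 P1=- P2=-
Op 3: best P0=NH4 P1=- P2=-
Op 4: best P0=NH4 P1=- P2=-
Op 5: best P0=NH4 P1=- P2=-
Op 6: best P0=NH2 P1=- P2=-
Op 7: best P0=NH2 P1=NH2 P2=-
Op 8: best P0=NH2 P1=NH2 P2=NH4

Answer: P0:NH2 P1:NH2 P2:NH4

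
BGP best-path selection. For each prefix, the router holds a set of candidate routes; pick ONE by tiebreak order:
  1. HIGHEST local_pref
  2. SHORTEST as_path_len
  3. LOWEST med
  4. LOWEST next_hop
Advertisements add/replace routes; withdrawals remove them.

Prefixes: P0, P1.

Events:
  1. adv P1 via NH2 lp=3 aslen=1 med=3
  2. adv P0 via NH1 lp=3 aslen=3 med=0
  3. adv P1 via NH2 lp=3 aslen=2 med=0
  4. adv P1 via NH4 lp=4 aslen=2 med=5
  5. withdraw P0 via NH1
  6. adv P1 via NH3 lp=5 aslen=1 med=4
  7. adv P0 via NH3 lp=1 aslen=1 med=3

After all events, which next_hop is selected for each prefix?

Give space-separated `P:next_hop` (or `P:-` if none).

Op 1: best P0=- P1=NH2
Op 2: best P0=NH1 P1=NH2
Op 3: best P0=NH1 P1=NH2
Op 4: best P0=NH1 P1=NH4
Op 5: best P0=- P1=NH4
Op 6: best P0=- P1=NH3
Op 7: best P0=NH3 P1=NH3

Answer: P0:NH3 P1:NH3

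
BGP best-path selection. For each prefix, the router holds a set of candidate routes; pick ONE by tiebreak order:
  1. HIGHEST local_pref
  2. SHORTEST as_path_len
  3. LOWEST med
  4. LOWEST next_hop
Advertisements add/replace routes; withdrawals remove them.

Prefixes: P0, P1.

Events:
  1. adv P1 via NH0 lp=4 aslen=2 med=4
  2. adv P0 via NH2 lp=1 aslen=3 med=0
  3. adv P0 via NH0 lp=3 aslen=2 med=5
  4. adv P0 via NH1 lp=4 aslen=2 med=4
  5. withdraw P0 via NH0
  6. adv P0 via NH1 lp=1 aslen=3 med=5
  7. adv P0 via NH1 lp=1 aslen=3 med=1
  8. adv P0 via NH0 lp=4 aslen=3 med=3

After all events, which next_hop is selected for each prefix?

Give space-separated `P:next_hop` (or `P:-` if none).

Answer: P0:NH0 P1:NH0

Derivation:
Op 1: best P0=- P1=NH0
Op 2: best P0=NH2 P1=NH0
Op 3: best P0=NH0 P1=NH0
Op 4: best P0=NH1 P1=NH0
Op 5: best P0=NH1 P1=NH0
Op 6: best P0=NH2 P1=NH0
Op 7: best P0=NH2 P1=NH0
Op 8: best P0=NH0 P1=NH0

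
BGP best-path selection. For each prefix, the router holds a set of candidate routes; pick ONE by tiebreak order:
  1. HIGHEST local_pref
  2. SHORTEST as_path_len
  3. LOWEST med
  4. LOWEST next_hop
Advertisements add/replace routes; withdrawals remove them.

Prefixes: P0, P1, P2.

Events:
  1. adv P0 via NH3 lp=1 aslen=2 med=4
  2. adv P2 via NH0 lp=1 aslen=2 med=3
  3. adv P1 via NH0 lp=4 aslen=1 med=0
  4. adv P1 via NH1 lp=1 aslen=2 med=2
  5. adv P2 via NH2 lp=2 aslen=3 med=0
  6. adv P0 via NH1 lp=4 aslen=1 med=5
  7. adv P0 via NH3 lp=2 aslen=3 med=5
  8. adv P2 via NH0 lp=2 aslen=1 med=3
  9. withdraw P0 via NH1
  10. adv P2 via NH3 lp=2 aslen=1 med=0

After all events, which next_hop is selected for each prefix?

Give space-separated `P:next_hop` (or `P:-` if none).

Op 1: best P0=NH3 P1=- P2=-
Op 2: best P0=NH3 P1=- P2=NH0
Op 3: best P0=NH3 P1=NH0 P2=NH0
Op 4: best P0=NH3 P1=NH0 P2=NH0
Op 5: best P0=NH3 P1=NH0 P2=NH2
Op 6: best P0=NH1 P1=NH0 P2=NH2
Op 7: best P0=NH1 P1=NH0 P2=NH2
Op 8: best P0=NH1 P1=NH0 P2=NH0
Op 9: best P0=NH3 P1=NH0 P2=NH0
Op 10: best P0=NH3 P1=NH0 P2=NH3

Answer: P0:NH3 P1:NH0 P2:NH3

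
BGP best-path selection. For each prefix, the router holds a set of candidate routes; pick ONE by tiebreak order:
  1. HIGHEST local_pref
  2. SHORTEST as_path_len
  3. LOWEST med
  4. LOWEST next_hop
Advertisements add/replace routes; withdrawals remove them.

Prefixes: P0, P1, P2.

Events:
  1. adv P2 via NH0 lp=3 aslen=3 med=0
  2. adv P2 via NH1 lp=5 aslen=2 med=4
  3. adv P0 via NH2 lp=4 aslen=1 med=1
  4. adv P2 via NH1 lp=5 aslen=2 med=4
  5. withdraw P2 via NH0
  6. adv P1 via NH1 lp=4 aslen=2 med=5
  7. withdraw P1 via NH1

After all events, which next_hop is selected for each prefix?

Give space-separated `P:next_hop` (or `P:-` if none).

Answer: P0:NH2 P1:- P2:NH1

Derivation:
Op 1: best P0=- P1=- P2=NH0
Op 2: best P0=- P1=- P2=NH1
Op 3: best P0=NH2 P1=- P2=NH1
Op 4: best P0=NH2 P1=- P2=NH1
Op 5: best P0=NH2 P1=- P2=NH1
Op 6: best P0=NH2 P1=NH1 P2=NH1
Op 7: best P0=NH2 P1=- P2=NH1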